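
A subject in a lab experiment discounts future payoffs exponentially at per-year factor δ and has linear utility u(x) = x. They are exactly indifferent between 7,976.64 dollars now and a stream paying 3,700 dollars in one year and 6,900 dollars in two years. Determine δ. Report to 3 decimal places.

Present value of the stream is 3700·δ + 6900·δ². Indifference gives 3700δ + 6900δ² = 7976.64.
That is, 6900δ² + 3700δ − 7976.64 = 0, a quadratic in δ.
The positive root is δ = [−3700 + √(3700² + 4·6900·7976.64)] / (2·6900) = (−3700 + 15292.000)/13800 ≈ 0.840.

δ ≈ 0.840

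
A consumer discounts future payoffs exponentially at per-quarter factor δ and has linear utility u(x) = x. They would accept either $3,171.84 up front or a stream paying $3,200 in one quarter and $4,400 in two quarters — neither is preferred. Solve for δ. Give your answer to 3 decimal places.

δ ≈ 0.560

The stream is worth 3200δ + 4400δ² today, so 3200δ + 4400δ² = 3171.84.
Rearranged: 4400δ² + 3200δ − 3171.84 = 0.
δ = (−3200 + √(3200² + 4·4400·3171.84)) / (2·4400) = (−3200 + √66064384.00) / 8800 ≈ 0.560.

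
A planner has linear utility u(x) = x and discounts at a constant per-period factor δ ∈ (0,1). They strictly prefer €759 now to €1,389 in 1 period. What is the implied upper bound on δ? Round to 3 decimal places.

The preference means 759 > δ·1389.
Dividing through by 1389 gives δ < 0.54644.

δ < 0.546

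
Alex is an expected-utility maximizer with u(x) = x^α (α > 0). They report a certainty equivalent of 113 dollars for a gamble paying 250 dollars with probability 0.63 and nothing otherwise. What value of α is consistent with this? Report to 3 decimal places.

α ≈ 0.582

The lottery's expected utility is 0.63·u(250) + 0.37·u(0) = 0.63·250^α (since u(0) = 0 for α > 0).
Setting u(113) equal to that: 113^α = 0.63·250^α ⇒ (113/250)^α = 0.63.
Take logs: α = ln 0.63 / ln(113/250) ≈ 0.58186.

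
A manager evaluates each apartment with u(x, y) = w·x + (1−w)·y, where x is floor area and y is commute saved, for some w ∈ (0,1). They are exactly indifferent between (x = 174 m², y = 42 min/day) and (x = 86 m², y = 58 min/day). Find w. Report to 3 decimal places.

w = 0.154

Indifference: w·174 + (1−w)·42 = w·86 + (1−w)·58.
Collecting terms: w·88 = (1−w)·16.
So w/(1−w) = 16/88 = 0.1818, giving w = 16/(88+16) = 0.154.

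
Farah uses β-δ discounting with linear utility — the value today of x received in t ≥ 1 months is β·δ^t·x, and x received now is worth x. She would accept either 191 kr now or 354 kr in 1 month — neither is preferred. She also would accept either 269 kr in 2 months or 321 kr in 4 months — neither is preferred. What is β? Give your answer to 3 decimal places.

β ≈ 0.589

From the later pair, β·δ^2·269 = β·δ^4·321; dividing through, δ^2 = 269/321 = 0.83801, so δ = 0.91543.
Now use the now-vs-future pair: 191 = β·δ·354 gives β = 191/(0.91543·354) ≈ 0.589.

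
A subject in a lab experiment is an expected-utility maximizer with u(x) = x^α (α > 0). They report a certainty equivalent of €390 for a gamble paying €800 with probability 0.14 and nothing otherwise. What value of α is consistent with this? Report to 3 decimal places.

α ≈ 2.737

The lottery's expected utility is 0.14·u(800) + 0.86·u(0) = 0.14·800^α (since u(0) = 0 for α > 0).
Indifference: 390^α = 0.14·800^α, so (390/800)^α = 0.14.
α = ln(0.14) / ln(390/800) = -1.966113/-0.718465 ≈ 2.737.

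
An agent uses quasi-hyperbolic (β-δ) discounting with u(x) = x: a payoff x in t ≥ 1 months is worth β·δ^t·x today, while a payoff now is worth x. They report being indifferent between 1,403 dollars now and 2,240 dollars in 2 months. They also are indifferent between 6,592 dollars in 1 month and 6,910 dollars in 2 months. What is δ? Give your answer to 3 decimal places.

δ ≈ 0.954

From the later pair, β·δ^1·6592 = β·δ^2·6910; dividing through, δ = 6592/6910 = 0.95398.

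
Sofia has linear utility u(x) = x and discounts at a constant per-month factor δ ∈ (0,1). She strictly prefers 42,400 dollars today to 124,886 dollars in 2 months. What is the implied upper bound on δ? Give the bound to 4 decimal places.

Comparing present values: 42400 > δ^2·124886.
Dividing by 124886: δ^2 < 0.33951. Both sides are positive, so the square root keeps the direction.
δ < 0.33951^(1/2) = 0.5827.

δ < 0.5827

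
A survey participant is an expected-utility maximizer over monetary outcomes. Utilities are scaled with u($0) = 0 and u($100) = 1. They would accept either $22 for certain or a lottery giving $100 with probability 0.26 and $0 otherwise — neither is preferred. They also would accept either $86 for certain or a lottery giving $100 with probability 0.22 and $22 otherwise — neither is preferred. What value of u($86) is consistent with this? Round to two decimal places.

0.42

First, u($22) = 0.26·u($100) + 0.74·u($0) = 0.26.
Then u($86) = 0.22·u($100) + 0.78·u($22) = 0.22·1.00 + 0.78·0.26 = 0.4228.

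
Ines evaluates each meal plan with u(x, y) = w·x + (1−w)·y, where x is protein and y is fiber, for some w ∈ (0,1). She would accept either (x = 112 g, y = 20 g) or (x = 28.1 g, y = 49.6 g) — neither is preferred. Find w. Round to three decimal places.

Indifference: w·112 + (1−w)·20 = w·28.1 + (1−w)·49.6.
w·(112−28.1) = (1−w)·(49.6−20), i.e. w·83.9 = (1−w)·29.6.
The marginal rate of substitution is 29.6/83.9, so w = 29.6/(83.9+29.6) = 0.261.

w = 0.261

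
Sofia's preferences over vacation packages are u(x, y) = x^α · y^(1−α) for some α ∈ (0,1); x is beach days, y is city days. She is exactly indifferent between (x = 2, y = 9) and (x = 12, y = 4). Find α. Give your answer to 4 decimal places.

α ≈ 0.3116

Indifference: 2^α · 9^(1−α) = 12^α · 4^(1−α).
Rearrange to (2/12)^α = (4/9)^(1−α) and take logs: α·-1.7917595 = (1−α)·-0.8109302.
With A = -1.7917595 and B = -0.8109302: α·A = (1−α)·B, so α = B/(A+B) = -0.8109302/-2.6026897 ≈ 0.3116.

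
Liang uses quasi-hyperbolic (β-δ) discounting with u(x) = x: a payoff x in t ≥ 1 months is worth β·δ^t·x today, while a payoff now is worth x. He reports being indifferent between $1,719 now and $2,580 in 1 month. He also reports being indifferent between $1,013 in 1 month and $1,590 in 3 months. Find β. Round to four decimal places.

β ≈ 0.8347

Both payoffs in the second observation are in the future, so β drops out: δ^1·1013 = δ^3·1590 ⇒ δ^2 = 1013/1590 = 0.63711, so δ = 0.79819.
The first indifference: 1719 = β·δ·2580, so β = 1719/(δ·2580) = 1719/(0.79819·2580) ≈ 0.8347.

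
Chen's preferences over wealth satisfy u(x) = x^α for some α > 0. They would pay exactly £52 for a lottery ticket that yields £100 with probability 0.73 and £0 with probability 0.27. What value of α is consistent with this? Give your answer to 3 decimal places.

EU(lottery) = 0.73·100^α + 0.27·0 = 0.73·100^α.
Indifference: 52^α = 0.73·100^α, so (52/100)^α = 0.73.
α = ln(0.73) / ln(52/100) = -0.314711/-0.653926 ≈ 0.481.

α ≈ 0.481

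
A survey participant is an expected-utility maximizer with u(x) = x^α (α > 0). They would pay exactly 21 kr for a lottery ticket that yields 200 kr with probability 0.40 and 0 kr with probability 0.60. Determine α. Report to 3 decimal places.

α ≈ 0.407

EU(lottery) = 0.40·200^α + 0.60·0 = 0.40·200^α.
Equating: 21^α = 0.40·200^α, i.e. 0.1050^α = 0.40.
Take logs: α = ln 0.40 / ln(21/200) ≈ 0.40655.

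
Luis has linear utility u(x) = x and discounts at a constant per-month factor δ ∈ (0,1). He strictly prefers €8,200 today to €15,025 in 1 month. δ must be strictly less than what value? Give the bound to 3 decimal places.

δ < 0.546

Comparing present values: 8200 > δ·15025.
So δ < 8200/15025 = 0.54576.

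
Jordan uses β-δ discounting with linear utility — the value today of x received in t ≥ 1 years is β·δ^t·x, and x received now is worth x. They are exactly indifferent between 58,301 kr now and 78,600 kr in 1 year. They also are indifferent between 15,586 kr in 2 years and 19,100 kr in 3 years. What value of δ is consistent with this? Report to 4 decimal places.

δ ≈ 0.8160

From the later pair, β·δ^2·15586 = β·δ^3·19100; dividing through, δ = 15586/19100 = 0.81602.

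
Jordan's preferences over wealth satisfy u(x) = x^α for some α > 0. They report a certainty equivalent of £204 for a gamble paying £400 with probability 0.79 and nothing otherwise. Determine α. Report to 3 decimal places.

Since u(0) = 0, the lottery's EU is 0.79·400^α.
Indifference: 204^α = 0.79·400^α, so (204/400)^α = 0.79.
Taking logs: α·ln(204/400) = ln(0.79), so α = -0.235722 / -0.673345 ≈ 0.350.

α ≈ 0.350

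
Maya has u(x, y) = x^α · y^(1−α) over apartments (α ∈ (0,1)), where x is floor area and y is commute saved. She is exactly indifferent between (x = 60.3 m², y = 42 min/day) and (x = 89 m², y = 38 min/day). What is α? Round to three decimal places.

Set the two utilities equal: 60.3^α·42^(1−α) = 89^α·38^(1−α).
(60.3/89)^α = (38/42)^(1−α); take logs: α·ln(60.3/89) = (1−α)·ln(38/42), i.e. α·-0.389304 = (1−α)·-0.100083.
With A = -0.389304 and B = -0.100083: α·A = (1−α)·B, so α = B/(A+B) = -0.100083/-0.489387 ≈ 0.205.

α ≈ 0.205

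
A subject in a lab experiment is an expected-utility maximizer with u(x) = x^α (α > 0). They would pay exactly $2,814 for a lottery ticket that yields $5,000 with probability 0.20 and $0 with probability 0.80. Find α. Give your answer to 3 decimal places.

EU(lottery) = 0.20·5000^α + 0.80·0 = 0.20·5000^α.
Setting u(2814) equal to that: 2814^α = 0.20·5000^α ⇒ (2814/5000)^α = 0.20.
Taking logs: α·ln(2814/5000) = ln(0.20), so α = -1.609438 / -0.574831 ≈ 2.800.

α ≈ 2.800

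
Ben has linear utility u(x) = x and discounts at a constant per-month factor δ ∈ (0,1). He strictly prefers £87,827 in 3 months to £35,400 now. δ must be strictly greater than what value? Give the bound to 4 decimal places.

δ > 0.7387

Under u(x) = x this choice says 35400 < δ^3·87827.
Dividing by 87827: δ^3 > 0.40307. Both sides are positive, so the cube root keeps the direction.
δ > (35400/87827)^(1/3) ≈ 0.7387.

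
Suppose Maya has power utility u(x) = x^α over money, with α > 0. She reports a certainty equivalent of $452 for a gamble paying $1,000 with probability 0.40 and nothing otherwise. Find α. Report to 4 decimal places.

α ≈ 1.1539

The lottery's expected utility is 0.40·u(1000) + 0.60·u(0) = 0.40·1000^α (since u(0) = 0 for α > 0).
Equating: 452^α = 0.40·1000^α, i.e. 0.4520^α = 0.40.
α = ln(0.40) / ln(452/1000) = -0.9162907/-0.7940731 ≈ 1.1539.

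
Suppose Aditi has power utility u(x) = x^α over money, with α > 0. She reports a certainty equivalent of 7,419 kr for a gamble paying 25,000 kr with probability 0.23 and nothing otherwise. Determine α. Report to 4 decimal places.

EU(lottery) = 0.23·25000^α + 0.77·0 = 0.23·25000^α.
Equating: 7419^α = 0.23·25000^α, i.e. 0.2968^α = 0.23.
α = ln(0.23) / ln(7419/25000) = -1.4696760/-1.2148315 ≈ 1.2098.

α ≈ 1.2098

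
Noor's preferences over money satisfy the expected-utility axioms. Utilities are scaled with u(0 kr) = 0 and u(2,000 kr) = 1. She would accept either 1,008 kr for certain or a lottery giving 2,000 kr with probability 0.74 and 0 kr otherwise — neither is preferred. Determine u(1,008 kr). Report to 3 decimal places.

u(1,008 kr) equals the lottery's expected utility: 0.74·1 + 0.26·0 = 0.74.

0.740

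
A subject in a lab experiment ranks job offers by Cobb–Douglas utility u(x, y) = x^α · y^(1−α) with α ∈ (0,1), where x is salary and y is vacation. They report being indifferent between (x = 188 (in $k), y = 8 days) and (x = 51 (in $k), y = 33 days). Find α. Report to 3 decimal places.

α ≈ 0.521

Set the two utilities equal: 188^α·8^(1−α) = 51^α·33^(1−α).
Taking logs: α·ln 188 + (1−α)·ln 8 = α·ln 51 + (1−α)·ln 33, i.e. α·1.304616 = (1−α)·1.417066.
So α/(1−α) = (1.417066)/(1.304616) = 1.086194, and α = 1.086194/2.086194 ≈ 0.521.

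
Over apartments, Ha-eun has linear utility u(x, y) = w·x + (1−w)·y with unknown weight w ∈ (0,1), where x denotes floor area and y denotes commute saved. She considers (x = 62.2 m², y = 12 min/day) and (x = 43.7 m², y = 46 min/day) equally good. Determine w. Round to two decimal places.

Indifference: w·62.2 + (1−w)·12 = w·43.7 + (1−w)·46.
w·(62.2−43.7) = (1−w)·(46−12), i.e. w·18.5 = (1−w)·34.
So w/(1−w) = 34/18.5 = 1.8378, giving w = 34/(18.5+34) = 0.65.

w = 0.65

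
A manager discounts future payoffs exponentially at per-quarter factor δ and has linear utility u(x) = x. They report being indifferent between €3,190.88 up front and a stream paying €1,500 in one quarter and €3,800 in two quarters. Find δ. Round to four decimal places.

Equating present values: 3190.88 = 1500δ + 3800δ².
Rearranged: 3800δ² + 1500δ − 3190.88 = 0.
By the quadratic formula (taking the positive root), δ = (−1500 + √50751376.00) / 7600 ≈ 0.7400.

δ ≈ 0.7400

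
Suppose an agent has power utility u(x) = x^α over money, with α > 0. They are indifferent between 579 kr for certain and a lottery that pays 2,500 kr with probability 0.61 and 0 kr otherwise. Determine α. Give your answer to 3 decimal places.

α ≈ 0.338

EU(lottery) = 0.61·2500^α + 0.39·0 = 0.61·2500^α.
Equating: 579^α = 0.61·2500^α, i.e. 0.2316^α = 0.61.
Taking logs: α·ln(579/2500) = ln(0.61), so α = -0.494296 / -1.462744 ≈ 0.338.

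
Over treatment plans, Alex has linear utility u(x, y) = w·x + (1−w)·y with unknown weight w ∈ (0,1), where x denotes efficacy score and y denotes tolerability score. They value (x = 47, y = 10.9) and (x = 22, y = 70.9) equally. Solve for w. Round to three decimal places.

w = 0.706

Indifference: w·47 + (1−w)·10.9 = w·22 + (1−w)·70.9.
Collecting terms: w·25 = (1−w)·60.
Hence w = 60/(25+60) = 60/85 = 0.706.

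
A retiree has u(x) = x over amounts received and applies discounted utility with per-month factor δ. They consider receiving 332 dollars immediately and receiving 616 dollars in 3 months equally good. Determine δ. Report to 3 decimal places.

δ ≈ 0.814

The payoff in 3 months is discounted by δ^3, so u(332) = δ^3·u(616) and δ^3 = u(332)/u(616).
With u(x) = x: δ^3 = 332/616 = 0.53896.
Taking the cube root: δ = 0.53896^(1/3) ≈ 0.814.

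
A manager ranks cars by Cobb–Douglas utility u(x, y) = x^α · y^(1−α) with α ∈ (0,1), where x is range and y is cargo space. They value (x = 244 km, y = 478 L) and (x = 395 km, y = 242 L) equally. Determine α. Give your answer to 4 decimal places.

α ≈ 0.5856

Indifference: 244^α · 478^(1−α) = 395^α · 242^(1−α).
Rearrange to (244/395)^α = (242/478)^(1−α) and take logs: α·-0.4817175 = (1−α)·-0.6806730.
Thus α·(-1.1623905) = -0.6806730, so α = -0.6806730/-1.1623905 ≈ 0.5856.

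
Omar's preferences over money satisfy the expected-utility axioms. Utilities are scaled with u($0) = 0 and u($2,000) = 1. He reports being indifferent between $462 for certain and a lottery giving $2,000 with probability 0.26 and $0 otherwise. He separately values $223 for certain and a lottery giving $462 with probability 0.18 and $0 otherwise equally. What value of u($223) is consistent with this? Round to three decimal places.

First, u($462) = 0.26·u($2,000) + 0.74·u($0) = 0.26.
Then u($223) = 0.18·u($462) + 0.82·u($0) = 0.18·0.26 + 0.82·0.00 = 0.0468.

0.047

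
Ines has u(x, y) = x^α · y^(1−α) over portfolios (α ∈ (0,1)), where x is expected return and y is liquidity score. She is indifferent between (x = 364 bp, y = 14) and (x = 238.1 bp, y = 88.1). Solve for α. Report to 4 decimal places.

The Cobb–Douglas utilities coincide, so 364^α·14^(1−α) = 238.1^α·88.1^(1−α).
Taking logs: α·ln 364 + (1−α)·ln 14 = α·ln 238.1 + (1−α)·ln 88.1, i.e. α·0.4244631 = (1−α)·1.8394152.
With A = 0.4244631 and B = 1.8394152: α·A = (1−α)·B, so α = B/(A+B) = 1.8394152/2.2638783 ≈ 0.8125.

α ≈ 0.8125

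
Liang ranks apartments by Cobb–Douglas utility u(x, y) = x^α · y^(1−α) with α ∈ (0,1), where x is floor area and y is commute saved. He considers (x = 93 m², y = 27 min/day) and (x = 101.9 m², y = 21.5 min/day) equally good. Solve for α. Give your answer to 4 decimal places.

Set the two utilities equal: 93^α·27^(1−α) = 101.9^α·21.5^(1−α).
Rearrange to (93/101.9)^α = (21.5/27)^(1−α) and take logs: α·-0.0913924 = (1−α)·-0.2277839.
With A = -0.0913924 and B = -0.2277839: α·A = (1−α)·B, so α = B/(A+B) = -0.2277839/-0.3191763 ≈ 0.7137.

α ≈ 0.7137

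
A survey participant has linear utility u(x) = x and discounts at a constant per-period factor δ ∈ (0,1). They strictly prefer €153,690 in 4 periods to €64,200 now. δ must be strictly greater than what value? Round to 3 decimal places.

δ > 0.804

The preference means 64200 < δ^4·153690.
So δ^4 > 64200/153690 = 0.41772; taking the 4th root of both positive sides preserves the inequality.
δ > (64200/153690)^(1/4) ≈ 0.804.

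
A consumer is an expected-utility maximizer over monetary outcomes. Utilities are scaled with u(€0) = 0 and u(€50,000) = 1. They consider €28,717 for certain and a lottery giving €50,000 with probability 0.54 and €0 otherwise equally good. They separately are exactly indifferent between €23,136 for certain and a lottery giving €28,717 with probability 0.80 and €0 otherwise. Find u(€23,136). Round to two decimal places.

From the first indifference, u(€28,717) = 0.54·u(€50,000) + 0.46·u(€0) = 0.54·1 + 0.46·0 = 0.54.
The second indifference gives u(€23,136) = 0.80·u(€28,717) + 0.20·u(€0) = 0.80·0.54 + 0.20·0.00 = 0.4320.

0.43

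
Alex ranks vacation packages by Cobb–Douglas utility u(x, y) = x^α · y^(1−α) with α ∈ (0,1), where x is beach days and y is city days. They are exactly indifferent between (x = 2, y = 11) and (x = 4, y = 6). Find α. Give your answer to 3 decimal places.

Set the two utilities equal: 2^α·11^(1−α) = 4^α·6^(1−α).
(2/4)^α = (6/11)^(1−α); take logs: α·ln(2/4) = (1−α)·ln(6/11), i.e. α·-0.693147 = (1−α)·-0.606136.
With A = -0.693147 and B = -0.606136: α·A = (1−α)·B, so α = B/(A+B) = -0.606136/-1.299283 ≈ 0.467.

α ≈ 0.467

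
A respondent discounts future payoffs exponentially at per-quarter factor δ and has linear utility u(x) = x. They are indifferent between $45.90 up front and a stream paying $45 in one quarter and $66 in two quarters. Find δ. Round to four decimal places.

Present value of the stream is 45·δ + 66·δ². Indifference gives 45δ + 66δ² = 45.90.
Rearranged: 66δ² + 45δ − 45.90 = 0.
By the quadratic formula (taking the positive root), δ = (−45 + √14142.60) / 132 ≈ 0.5600.

δ ≈ 0.5600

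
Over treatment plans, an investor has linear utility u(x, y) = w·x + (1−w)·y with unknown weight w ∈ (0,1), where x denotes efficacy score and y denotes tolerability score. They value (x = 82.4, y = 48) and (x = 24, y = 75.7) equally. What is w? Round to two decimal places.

w = 0.32

Equating utilities: w·82.4 + (1−w)·48 = w·24 + (1−w)·75.7.
Rearranging, 58.4·w − 27.7·(1−w) = 0.
So w/(1−w) = 27.7/58.4 = 0.4743, giving w = 27.7/(58.4+27.7) = 0.32.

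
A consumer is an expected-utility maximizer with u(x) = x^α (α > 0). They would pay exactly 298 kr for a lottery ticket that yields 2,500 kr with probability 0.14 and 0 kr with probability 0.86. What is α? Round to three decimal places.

α ≈ 0.924

Since u(0) = 0, the lottery's EU is 0.14·2500^α.
Equating: 298^α = 0.14·2500^α, i.e. 0.1192^α = 0.14.
Take logs: α = ln 0.14 / ln(298/2500) ≈ 0.92438.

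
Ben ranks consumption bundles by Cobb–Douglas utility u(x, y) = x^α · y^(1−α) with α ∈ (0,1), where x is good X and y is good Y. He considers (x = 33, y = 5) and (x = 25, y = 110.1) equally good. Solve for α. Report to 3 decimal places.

α ≈ 0.918

The Cobb–Douglas utilities coincide, so 33^α·5^(1−α) = 25^α·110.1^(1−α).
(33/25)^α = (110.1/5)^(1−α); take logs: α·ln(33/25) = (1−α)·ln(110.1/5), i.e. α·0.277632 = (1−α)·3.091951.
Thus α·(3.369583) = 3.091951, so α = 3.091951/3.369583 ≈ 0.918.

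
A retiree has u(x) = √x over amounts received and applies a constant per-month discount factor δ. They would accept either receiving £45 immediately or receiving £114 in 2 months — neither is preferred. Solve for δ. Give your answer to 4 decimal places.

The payoff in 2 months is discounted by δ^2, so u(45) = δ^2·u(114) and δ^2 = u(45)/u(114).
With u(x) = √x: δ^2 = √45/√114 = √(45/114) = 0.62828.
Hence δ = (0.62828)^(1/2) = 0.792642.

δ ≈ 0.7926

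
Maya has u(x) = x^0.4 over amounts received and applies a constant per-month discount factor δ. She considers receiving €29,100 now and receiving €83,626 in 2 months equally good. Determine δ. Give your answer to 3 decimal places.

The payoff in 2 months is discounted by δ^2, so u(29100) = δ^2·u(83626) and δ^2 = u(29100)/u(83626).
Since u(x) = x^0.4, δ^2 = (29100/83626)^0.4 = 0.34798^0.4 = 0.65557.
Hence δ = (0.65557)^(1/2) = 0.80967.

δ ≈ 0.810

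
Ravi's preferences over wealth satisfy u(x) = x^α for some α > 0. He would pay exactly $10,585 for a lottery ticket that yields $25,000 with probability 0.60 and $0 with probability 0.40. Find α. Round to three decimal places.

α ≈ 0.594

The lottery's expected utility is 0.60·u(25000) + 0.40·u(0) = 0.60·25000^α (since u(0) = 0 for α > 0).
Setting u(10585) equal to that: 10585^α = 0.60·25000^α ⇒ (10585/25000)^α = 0.60.
α = ln(0.60) / ln(10585/25000) = -0.510826/-0.859438 ≈ 0.594.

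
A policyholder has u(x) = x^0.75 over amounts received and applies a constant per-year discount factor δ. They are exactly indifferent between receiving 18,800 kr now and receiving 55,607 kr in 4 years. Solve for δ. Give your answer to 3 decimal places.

δ ≈ 0.816

The payoff in 4 years is discounted by δ^4, so u(18800) = δ^4·u(55607) and δ^4 = u(18800)/u(55607).
Since u(x) = x^0.75, δ^4 = (18800/55607)^0.75 = 0.33809^0.75 = 0.44338.
Hence δ = (0.44338)^(1/4) = 0.81601.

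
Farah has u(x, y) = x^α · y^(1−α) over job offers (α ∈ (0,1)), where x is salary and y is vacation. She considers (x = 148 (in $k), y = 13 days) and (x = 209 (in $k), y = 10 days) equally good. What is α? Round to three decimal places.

α ≈ 0.432

Indifference: 148^α · 13^(1−α) = 209^α · 10^(1−α).
Taking logs: α·ln 148 + (1−α)·ln 13 = α·ln 209 + (1−α)·ln 10, i.e. α·-0.345122 = (1−α)·-0.262364.
So α/(1−α) = (-0.262364)/(-0.345122) = 0.760207, and α = 0.760207/1.760207 ≈ 0.432.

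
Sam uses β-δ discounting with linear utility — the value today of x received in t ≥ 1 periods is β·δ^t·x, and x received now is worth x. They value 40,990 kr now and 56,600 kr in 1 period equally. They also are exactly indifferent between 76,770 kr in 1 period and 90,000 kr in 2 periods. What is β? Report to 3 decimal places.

β ≈ 0.849

From the later pair, β·δ^1·76770 = β·δ^2·90000; dividing through, δ = 76770/90000 = 0.85300.
Now use the now-vs-future pair: 40990 = β·δ·56600 gives β = 40990/(0.85300·56600) ≈ 0.849.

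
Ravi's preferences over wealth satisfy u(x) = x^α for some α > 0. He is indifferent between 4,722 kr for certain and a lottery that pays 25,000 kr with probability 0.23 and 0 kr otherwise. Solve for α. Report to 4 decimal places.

α ≈ 0.8818

The lottery's expected utility is 0.23·u(25000) + 0.77·u(0) = 0.23·25000^α (since u(0) = 0 for α > 0).
Indifference: 4722^α = 0.23·25000^α, so (4722/25000)^α = 0.23.
α = ln(0.23) / ln(4722/25000) = -1.4696760/-1.6666434 ≈ 0.8818.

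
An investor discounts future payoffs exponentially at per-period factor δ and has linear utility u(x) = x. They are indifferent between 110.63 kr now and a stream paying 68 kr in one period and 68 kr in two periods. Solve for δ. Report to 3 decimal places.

δ ≈ 0.870

The stream is worth 68δ + 68δ² today, so 68δ + 68δ² = 110.63.
So 68δ² + 68δ − 110.63 = 0.
The positive root is δ = [−68 + √(68² + 4·68·110.63)] / (2·68) = (−68 + 186.321)/136 ≈ 0.870.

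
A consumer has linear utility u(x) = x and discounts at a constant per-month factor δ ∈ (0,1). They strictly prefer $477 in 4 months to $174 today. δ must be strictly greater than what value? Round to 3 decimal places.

δ > 0.777

Comparing present values: 174 < δ^4·477.
Hence δ^4 > 174/477 = 0.36478, and x ↦ x^(1/4) is increasing on (0,∞).
δ > 0.36478^(1/4) = 0.777.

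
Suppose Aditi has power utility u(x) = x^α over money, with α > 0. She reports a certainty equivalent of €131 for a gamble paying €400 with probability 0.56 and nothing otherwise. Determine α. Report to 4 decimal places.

The lottery's expected utility is 0.56·u(400) + 0.44·u(0) = 0.56·400^α (since u(0) = 0 for α > 0).
Setting u(131) equal to that: 131^α = 0.56·400^α ⇒ (131/400)^α = 0.56.
Take logs: α = ln 0.56 / ln(131/400) ≈ 0.519426.

α ≈ 0.5194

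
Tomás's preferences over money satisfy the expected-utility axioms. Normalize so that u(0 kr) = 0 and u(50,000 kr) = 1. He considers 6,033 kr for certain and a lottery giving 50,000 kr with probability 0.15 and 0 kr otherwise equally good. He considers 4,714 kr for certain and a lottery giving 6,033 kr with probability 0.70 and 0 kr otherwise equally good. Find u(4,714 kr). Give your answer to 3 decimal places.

From the first indifference, u(6,033 kr) = 0.15·u(50,000 kr) + 0.85·u(0 kr) = 0.15·1 + 0.85·0 = 0.15.
Chaining: u(4,714 kr) = 0.70·0.15 + 0.30·0.00 = 0.1050.

0.105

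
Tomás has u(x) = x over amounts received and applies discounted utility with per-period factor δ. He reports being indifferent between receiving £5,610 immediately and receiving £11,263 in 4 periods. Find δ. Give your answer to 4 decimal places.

Equating discounted utilities: u(5610) = δ^4·u(11263) ⇒ δ^4 = u(5610)/u(11263).
With u(x) = x: δ^4 = 5610/11263 = 0.49809.
Taking the 4th root: δ = 0.49809^(1/4) ≈ 0.8401.

δ ≈ 0.8401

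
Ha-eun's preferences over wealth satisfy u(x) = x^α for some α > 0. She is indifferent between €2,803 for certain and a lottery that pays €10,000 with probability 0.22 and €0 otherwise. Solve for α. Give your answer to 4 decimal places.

α ≈ 1.1905

Since u(0) = 0, the lottery's EU is 0.22·10000^α.
Indifference: 2803^α = 0.22·10000^α, so (2803/10000)^α = 0.22.
Taking logs: α·ln(2803/10000) = ln(0.22), so α = -1.5141277 / -1.2718948 ≈ 1.1905.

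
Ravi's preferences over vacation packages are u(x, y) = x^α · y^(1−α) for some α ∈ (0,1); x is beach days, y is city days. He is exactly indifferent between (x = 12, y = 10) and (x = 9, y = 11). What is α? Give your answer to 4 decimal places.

α ≈ 0.2489

Indifference: 12^α · 10^(1−α) = 9^α · 11^(1−α).
Rearrange to (12/9)^α = (11/10)^(1−α) and take logs: α·0.2876821 = (1−α)·0.0953102.
With A = 0.2876821 and B = 0.0953102: α·A = (1−α)·B, so α = B/(A+B) = 0.0953102/0.3829923 ≈ 0.2489.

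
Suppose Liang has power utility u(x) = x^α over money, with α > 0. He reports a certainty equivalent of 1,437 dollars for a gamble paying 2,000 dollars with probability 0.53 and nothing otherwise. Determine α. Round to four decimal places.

α ≈ 1.9204

EU(lottery) = 0.53·2000^α + 0.47·0 = 0.53·2000^α.
Setting u(1437) equal to that: 1437^α = 0.53·2000^α ⇒ (1437/2000)^α = 0.53.
Take logs: α = ln 0.53 / ln(1437/2000) ≈ 1.920443.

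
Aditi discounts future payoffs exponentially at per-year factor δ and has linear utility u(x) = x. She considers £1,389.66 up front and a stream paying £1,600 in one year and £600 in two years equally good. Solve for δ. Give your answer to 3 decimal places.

Equating present values: 1389.66 = 1600δ + 600δ².
That is, 600δ² + 1600δ − 1389.66 = 0, a quadratic in δ.
δ = (−1600 + √(1600² + 4·600·1389.66)) / (2·600) = (−1600 + √5895184.00) / 1200 ≈ 0.690.

δ ≈ 0.690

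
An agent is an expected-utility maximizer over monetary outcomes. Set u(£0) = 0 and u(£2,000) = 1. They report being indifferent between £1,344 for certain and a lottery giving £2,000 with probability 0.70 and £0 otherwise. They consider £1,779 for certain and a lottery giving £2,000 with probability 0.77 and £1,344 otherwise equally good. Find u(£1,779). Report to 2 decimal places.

0.93

First, u(£1,344) = 0.70·u(£2,000) + 0.30·u(£0) = 0.70.
The second indifference gives u(£1,779) = 0.77·u(£2,000) + 0.23·u(£1,344) = 0.77·1.00 + 0.23·0.70 = 0.9310.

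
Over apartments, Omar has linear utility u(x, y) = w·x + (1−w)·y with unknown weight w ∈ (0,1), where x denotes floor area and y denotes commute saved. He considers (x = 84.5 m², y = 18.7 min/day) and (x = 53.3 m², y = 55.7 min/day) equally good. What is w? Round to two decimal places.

Indifference: w·84.5 + (1−w)·18.7 = w·53.3 + (1−w)·55.7.
Rearranging, 31.2·w − 37·(1−w) = 0.
Hence w = 37/(31.2+37) = 37/68.2 = 0.54.

w = 0.54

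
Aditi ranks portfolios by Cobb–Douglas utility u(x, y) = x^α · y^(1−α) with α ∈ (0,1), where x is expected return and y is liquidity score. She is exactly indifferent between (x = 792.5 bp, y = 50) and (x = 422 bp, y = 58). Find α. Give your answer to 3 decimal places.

Set the two utilities equal: 792.5^α·50^(1−α) = 422^α·58^(1−α).
Rearrange to (792.5/422)^α = (58/50)^(1−α) and take logs: α·0.630187 = (1−α)·0.148420.
With A = 0.630187 and B = 0.148420: α·A = (1−α)·B, so α = B/(A+B) = 0.148420/0.778607 ≈ 0.191.

α ≈ 0.191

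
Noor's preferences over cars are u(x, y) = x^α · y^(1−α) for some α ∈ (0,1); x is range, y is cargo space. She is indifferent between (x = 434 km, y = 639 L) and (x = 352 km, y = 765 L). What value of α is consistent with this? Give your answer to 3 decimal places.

Set the two utilities equal: 434^α·639^(1−α) = 352^α·765^(1−α).
Taking logs: α·ln 434 + (1−α)·ln 639 = α·ln 352 + (1−α)·ln 765, i.e. α·0.209413 = (1−α)·0.179971.
Thus α·(0.389384) = 0.179971, so α = 0.179971/0.389384 ≈ 0.462.

α ≈ 0.462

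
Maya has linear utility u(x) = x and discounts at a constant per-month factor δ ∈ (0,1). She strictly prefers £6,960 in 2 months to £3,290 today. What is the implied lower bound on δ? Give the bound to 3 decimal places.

Comparing present values: 3290 < δ^2·6960.
Hence δ^2 > 3290/6960 = 0.47270, and x ↦ x^(1/2) is increasing on (0,∞).
δ > 0.47270^(1/2) = 0.688.

δ > 0.688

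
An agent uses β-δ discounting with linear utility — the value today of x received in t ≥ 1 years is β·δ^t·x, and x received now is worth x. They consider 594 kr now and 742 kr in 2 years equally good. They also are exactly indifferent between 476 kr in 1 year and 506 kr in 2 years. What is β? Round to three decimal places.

β ≈ 0.905

From the later pair, β·δ^1·476 = β·δ^2·506; dividing through, δ = 476/506 = 0.94071.
Now use the now-vs-future pair: 594 = β·δ^2·742 gives β = 594/(0.88494·742) ≈ 0.905.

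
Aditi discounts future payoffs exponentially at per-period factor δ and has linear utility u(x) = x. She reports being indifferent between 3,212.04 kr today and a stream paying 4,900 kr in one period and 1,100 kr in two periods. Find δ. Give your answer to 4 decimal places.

Equating present values: 3212.04 = 4900δ + 1100δ².
So 1100δ² + 4900δ − 3212.04 = 0.
δ = (−4900 + √(4900² + 4·1100·3212.04)) / (2·1100) = (−4900 + √38142976.00) / 2200 ≈ 0.5800.

δ ≈ 0.5800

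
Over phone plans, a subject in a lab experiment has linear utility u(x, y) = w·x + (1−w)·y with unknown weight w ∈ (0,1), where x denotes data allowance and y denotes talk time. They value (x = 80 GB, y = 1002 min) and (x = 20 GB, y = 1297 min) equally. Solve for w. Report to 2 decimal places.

Equating utilities: w·80 + (1−w)·1002 = w·20 + (1−w)·1297.
w·(80−20) = (1−w)·(1297−1002), i.e. w·60 = (1−w)·295.
The marginal rate of substitution is 295/60, so w = 295/(60+295) = 0.83.

w = 0.83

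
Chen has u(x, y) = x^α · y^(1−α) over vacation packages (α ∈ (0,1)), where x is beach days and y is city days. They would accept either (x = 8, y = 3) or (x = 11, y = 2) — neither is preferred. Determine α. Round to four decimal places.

Set the two utilities equal: 8^α·3^(1−α) = 11^α·2^(1−α).
(8/11)^α = (2/3)^(1−α); take logs: α·ln(8/11) = (1−α)·ln(2/3), i.e. α·-0.3184537 = (1−α)·-0.4054651.
With A = -0.3184537 and B = -0.4054651: α·A = (1−α)·B, so α = B/(A+B) = -0.4054651/-0.7239188 ≈ 0.5601.

α ≈ 0.5601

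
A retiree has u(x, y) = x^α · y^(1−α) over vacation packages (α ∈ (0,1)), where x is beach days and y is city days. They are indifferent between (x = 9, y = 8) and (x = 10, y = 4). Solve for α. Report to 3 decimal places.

α ≈ 0.868

Set the two utilities equal: 9^α·8^(1−α) = 10^α·4^(1−α).
(9/10)^α = (4/8)^(1−α); take logs: α·ln(9/10) = (1−α)·ln(4/8), i.e. α·-0.105361 = (1−α)·-0.693147.
Thus α·(-0.798508) = -0.693147, so α = -0.693147/-0.798508 ≈ 0.868.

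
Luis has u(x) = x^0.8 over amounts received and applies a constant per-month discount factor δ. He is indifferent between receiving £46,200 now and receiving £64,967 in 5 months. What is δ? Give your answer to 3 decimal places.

The payoff in 5 months is discounted by δ^5, so u(46200) = δ^5·u(64967) and δ^5 = u(46200)/u(64967).
With u(x) = x^0.8: δ^5 = 46200^0.8/64967^0.8 = (46200/64967)^0.8 = 0.76131.
Hence δ = (0.76131)^(1/5) = 0.94692.

δ ≈ 0.947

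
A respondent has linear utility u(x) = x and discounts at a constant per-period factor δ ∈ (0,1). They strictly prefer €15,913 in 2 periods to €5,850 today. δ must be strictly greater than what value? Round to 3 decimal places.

δ > 0.606

Comparing present values: 5850 < δ^2·15913.
Dividing by 15913: δ^2 > 0.36762. Both sides are positive, so the square root keeps the direction.
δ > 0.36762^(1/2) = 0.606.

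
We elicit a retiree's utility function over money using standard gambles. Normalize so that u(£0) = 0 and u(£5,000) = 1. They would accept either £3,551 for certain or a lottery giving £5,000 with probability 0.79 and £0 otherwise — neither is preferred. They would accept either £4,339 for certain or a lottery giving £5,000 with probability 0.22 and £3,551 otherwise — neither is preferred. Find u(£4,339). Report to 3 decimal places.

First, u(£3,551) = 0.79·u(£5,000) + 0.21·u(£0) = 0.79.
Then u(£4,339) = 0.22·u(£5,000) + 0.78·u(£3,551) = 0.22·1.00 + 0.78·0.79 = 0.8362.

0.836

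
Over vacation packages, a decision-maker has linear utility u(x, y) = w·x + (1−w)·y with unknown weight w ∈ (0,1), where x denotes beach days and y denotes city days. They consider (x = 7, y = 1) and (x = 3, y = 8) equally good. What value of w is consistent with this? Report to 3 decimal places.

u(7,1) = u(3,8) means w·7 + (1−w)·1 = w·3 + (1−w)·8.
Rearranging, 4·w − 7·(1−w) = 0.
So w/(1−w) = 7/4 = 1.7500, giving w = 7/(4+7) = 0.636.

w = 0.636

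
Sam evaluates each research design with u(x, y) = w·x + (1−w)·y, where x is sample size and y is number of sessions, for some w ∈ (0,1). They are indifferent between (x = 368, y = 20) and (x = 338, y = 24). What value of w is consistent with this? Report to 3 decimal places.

w = 0.118

Equating utilities: w·368 + (1−w)·20 = w·338 + (1−w)·24.
Rearranging, 30·w − 4·(1−w) = 0.
So w/(1−w) = 4/30 = 0.1333, giving w = 4/(30+4) = 0.118.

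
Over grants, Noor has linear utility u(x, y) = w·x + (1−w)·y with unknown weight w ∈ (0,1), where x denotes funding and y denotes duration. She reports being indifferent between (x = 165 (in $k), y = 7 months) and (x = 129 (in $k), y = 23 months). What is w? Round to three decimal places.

w = 0.308

Indifference: w·165 + (1−w)·7 = w·129 + (1−w)·23.
w·(165−129) = (1−w)·(23−7), i.e. w·36 = (1−w)·16.
The marginal rate of substitution is 16/36, so w = 16/(36+16) = 0.308.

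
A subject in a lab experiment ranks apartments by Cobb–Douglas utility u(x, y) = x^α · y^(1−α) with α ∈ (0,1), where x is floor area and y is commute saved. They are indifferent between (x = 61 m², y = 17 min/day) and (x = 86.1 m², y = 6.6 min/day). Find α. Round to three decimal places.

Set the two utilities equal: 61^α·17^(1−α) = 86.1^α·6.6^(1−α).
Taking logs: α·ln 61 + (1−α)·ln 17 = α·ln 86.1 + (1−α)·ln 6.6, i.e. α·-0.344636 = (1−α)·-0.946144.
Thus α·(-1.290780) = -0.946144, so α = -0.946144/-1.290780 ≈ 0.733.

α ≈ 0.733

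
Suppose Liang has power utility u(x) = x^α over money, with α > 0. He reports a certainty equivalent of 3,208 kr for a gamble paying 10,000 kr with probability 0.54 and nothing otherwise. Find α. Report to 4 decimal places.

α ≈ 0.5420

The lottery's expected utility is 0.54·u(10000) + 0.46·u(0) = 0.54·10000^α (since u(0) = 0 for α > 0).
Setting u(3208) equal to that: 3208^α = 0.54·10000^α ⇒ (3208/10000)^α = 0.54.
α = ln(0.54) / ln(3208/10000) = -0.6161861/-1.1369374 ≈ 0.5420.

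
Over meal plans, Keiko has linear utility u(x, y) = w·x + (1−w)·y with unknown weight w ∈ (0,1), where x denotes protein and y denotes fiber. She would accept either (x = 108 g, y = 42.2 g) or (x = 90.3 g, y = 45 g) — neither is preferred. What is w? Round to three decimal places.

w = 0.137

u(108,42.2) = u(90.3,45) means w·108 + (1−w)·42.2 = w·90.3 + (1−w)·45.
Rearranging, 17.7·w − 2.8·(1−w) = 0.
Hence w = 2.8/(17.7+2.8) = 2.8/20.5 = 0.137.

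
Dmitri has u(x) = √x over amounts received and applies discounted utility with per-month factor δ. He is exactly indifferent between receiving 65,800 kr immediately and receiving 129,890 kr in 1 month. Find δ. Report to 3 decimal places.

δ ≈ 0.712

The payoff in 1 month is discounted by δ, so u(65800) = δ·u(129890) and δ = u(65800)/u(129890).
Since u(x) = √x, δ = √(65800/129890) = 0.71175.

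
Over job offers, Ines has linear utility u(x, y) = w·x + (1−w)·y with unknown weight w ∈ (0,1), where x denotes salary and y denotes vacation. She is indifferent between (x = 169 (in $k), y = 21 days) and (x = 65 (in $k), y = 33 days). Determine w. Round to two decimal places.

Indifference: w·169 + (1−w)·21 = w·65 + (1−w)·33.
Rearranging, 104·w − 12·(1−w) = 0.
The marginal rate of substitution is 12/104, so w = 12/(104+12) = 0.10.

w = 0.10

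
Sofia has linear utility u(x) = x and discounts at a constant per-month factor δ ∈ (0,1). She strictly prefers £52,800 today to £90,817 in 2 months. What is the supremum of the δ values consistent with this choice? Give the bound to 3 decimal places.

δ < 0.762

Comparing present values: 52800 > δ^2·90817.
Dividing by 90817: δ^2 < 0.58139. Both sides are positive, so the square root keeps the direction.
δ < (52800/90817)^(1/2) ≈ 0.762.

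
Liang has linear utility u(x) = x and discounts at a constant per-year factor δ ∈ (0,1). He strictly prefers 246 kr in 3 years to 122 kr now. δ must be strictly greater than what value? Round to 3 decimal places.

The preference means 122 < δ^3·246.
Dividing by 246: δ^3 > 0.49593. Both sides are positive, so the cube root keeps the direction.
δ > 0.49593^(1/3) = 0.792.

δ > 0.792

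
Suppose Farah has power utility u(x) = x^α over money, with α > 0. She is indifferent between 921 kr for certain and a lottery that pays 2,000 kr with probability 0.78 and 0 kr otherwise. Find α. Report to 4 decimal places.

The lottery's expected utility is 0.78·u(2000) + 0.22·u(0) = 0.78·2000^α (since u(0) = 0 for α > 0).
Equating: 921^α = 0.78·2000^α, i.e. 0.4605^α = 0.78.
Take logs: α = ln 0.78 / ln(921/2000) ≈ 0.320412.

α ≈ 0.3204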